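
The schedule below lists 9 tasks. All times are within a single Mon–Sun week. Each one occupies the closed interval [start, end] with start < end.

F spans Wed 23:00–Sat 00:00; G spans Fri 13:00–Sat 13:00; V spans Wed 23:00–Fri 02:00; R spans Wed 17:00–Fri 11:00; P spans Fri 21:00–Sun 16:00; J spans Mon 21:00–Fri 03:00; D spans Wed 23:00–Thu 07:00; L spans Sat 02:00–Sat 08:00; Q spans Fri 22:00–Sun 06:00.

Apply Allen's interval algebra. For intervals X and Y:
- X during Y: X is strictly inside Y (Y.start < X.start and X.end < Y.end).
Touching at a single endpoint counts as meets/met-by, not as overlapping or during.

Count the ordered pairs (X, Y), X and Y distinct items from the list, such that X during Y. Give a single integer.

8

Checking all 72 ordered pairs for relation 'during'; matching pairs in alphabetical order:
(D, J): D during J ✓
(D, R): D during R ✓
(L, G): L during G ✓
(L, P): L during P ✓
(L, Q): L during Q ✓
(Q, P): Q during P ✓
(V, J): V during J ✓
(V, R): V during R ✓
Count: 8.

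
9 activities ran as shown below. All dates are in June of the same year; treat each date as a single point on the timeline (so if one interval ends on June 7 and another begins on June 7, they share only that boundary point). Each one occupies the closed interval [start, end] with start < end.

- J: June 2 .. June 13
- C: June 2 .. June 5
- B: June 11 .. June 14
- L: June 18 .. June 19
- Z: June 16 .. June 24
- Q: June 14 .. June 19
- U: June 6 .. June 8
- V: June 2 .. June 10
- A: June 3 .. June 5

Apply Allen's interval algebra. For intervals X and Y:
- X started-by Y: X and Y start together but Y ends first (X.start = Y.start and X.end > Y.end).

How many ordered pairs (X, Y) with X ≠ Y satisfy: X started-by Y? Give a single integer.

Checking all 72 ordered pairs for relation 'started-by'; matching pairs in alphabetical order:
(J, C): J started-by C ✓
(J, V): J started-by V ✓
(V, C): V started-by C ✓
Count: 3.

3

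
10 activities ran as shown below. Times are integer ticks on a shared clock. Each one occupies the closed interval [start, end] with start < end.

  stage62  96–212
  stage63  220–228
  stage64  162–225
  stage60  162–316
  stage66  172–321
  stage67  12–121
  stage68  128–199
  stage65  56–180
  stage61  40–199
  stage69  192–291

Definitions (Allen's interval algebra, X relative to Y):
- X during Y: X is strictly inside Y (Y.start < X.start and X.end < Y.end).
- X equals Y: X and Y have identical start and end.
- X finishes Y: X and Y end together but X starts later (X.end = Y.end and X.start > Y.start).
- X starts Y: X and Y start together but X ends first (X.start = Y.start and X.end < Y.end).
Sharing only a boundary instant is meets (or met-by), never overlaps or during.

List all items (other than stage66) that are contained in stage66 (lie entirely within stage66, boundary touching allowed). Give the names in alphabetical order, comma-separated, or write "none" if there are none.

Target stage66 = [172, 321].
stage60 [162, 316] → overlaps → no.
stage61 [40, 199] → overlaps → no.
stage62 [96, 212] → overlaps → no.
stage63 [220, 228] → during → yes.
stage64 [162, 225] → overlaps → no.
stage65 [56, 180] → overlaps → no.
stage67 [12, 121] → before → no.
stage68 [128, 199] → overlaps → no.
stage69 [192, 291] → during → yes.
Result: stage63, stage69.

stage63, stage69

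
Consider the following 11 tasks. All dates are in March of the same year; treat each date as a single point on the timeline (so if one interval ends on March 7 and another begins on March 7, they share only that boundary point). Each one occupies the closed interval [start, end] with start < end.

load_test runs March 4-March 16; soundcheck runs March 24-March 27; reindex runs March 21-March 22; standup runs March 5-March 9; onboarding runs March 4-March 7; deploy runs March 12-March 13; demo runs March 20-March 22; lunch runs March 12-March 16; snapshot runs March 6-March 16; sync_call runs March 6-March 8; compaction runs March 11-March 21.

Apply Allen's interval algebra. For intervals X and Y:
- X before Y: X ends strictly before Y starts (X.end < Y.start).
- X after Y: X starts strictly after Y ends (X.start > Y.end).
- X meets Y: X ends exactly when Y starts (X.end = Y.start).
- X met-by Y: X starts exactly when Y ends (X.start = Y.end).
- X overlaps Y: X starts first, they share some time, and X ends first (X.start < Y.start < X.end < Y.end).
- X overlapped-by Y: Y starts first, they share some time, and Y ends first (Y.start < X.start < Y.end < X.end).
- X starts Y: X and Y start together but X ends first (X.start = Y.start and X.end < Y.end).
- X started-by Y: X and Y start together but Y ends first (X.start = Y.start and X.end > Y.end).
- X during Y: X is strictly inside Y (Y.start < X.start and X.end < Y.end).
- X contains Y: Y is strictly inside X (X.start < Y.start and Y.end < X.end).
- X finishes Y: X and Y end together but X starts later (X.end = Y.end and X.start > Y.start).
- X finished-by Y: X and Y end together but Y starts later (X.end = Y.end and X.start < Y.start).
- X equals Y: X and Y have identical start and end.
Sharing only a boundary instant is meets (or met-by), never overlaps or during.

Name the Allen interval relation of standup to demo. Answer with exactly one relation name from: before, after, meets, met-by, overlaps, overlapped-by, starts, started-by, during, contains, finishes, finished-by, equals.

standup = [March 5, March 9]; demo = [March 20, March 22].
Compare endpoints: standup.start < demo.start, standup.start < demo.end, standup.end < demo.start, standup.end < demo.end.
That pattern is 'before'.

before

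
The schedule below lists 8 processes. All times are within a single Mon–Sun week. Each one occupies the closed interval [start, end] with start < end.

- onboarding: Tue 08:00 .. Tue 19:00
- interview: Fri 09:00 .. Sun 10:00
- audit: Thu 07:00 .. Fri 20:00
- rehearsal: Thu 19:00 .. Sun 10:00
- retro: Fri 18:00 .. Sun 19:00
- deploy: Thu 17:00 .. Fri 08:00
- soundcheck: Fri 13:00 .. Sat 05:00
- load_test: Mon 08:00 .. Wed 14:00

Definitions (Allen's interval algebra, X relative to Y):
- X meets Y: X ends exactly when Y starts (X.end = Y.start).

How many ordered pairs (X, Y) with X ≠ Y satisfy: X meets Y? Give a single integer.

0

Checking all 56 ordered pairs for relation 'meets'; matching pairs in alphabetical order:
No pair satisfies it.
Count: 0.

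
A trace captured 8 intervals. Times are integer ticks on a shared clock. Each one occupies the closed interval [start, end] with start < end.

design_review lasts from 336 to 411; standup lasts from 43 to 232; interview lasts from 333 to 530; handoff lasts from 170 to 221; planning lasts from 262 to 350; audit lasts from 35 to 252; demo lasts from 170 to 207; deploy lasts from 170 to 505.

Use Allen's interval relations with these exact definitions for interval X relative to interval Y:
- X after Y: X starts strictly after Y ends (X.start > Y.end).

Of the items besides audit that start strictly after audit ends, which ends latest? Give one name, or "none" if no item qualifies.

Target audit = [35, 252].
demo [170, 207] → during → excluded.
deploy [170, 505] → overlapped-by → excluded.
design_review [336, 411] → after → candidate.
handoff [170, 221] → during → excluded.
interview [333, 530] → after → candidate.
planning [262, 350] → after → candidate.
standup [43, 232] → during → excluded.
Among candidates, latest end is 530 → interview.

interview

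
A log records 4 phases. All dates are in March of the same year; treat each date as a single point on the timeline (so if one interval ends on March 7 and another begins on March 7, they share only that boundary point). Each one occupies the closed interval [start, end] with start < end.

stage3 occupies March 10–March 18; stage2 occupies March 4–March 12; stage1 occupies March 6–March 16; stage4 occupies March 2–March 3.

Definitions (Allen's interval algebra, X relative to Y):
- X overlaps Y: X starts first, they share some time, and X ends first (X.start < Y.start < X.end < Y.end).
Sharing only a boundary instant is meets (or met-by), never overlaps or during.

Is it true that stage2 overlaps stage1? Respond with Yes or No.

stage2 = [March 4, March 12], stage1 = [March 6, March 16].
Actual relation of stage2 to stage1: overlaps.
Asked whether 'overlaps' holds → Yes.

Yes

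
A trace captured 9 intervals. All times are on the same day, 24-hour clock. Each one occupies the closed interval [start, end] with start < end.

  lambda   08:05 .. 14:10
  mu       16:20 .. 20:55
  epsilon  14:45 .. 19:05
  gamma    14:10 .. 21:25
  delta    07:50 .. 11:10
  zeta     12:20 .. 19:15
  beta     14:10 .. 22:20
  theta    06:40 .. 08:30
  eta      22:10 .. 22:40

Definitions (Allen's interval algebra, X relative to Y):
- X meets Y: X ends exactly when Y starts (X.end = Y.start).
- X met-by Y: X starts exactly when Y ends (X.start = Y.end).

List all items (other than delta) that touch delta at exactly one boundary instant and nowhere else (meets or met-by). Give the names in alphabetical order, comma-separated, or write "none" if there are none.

Target delta = [07:50, 11:10].
beta [14:10, 22:20] → after → no.
epsilon [14:45, 19:05] → after → no.
eta [22:10, 22:40] → after → no.
gamma [14:10, 21:25] → after → no.
lambda [08:05, 14:10] → overlapped-by → no.
mu [16:20, 20:55] → after → no.
theta [06:40, 08:30] → overlaps → no.
zeta [12:20, 19:15] → after → no.
Result: none.

none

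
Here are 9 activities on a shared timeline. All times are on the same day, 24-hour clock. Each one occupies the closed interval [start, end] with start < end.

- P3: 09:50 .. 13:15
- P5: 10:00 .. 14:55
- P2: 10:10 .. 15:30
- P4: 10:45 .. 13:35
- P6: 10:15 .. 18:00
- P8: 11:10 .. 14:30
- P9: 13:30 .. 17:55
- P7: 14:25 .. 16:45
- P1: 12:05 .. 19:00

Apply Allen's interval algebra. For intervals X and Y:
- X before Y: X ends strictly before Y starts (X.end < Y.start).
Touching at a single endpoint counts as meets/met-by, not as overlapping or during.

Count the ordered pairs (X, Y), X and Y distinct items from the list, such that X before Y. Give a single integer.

Checking all 72 ordered pairs for relation 'before'; matching pairs in alphabetical order:
(P3, P7): P3 before P7 ✓
(P3, P9): P3 before P9 ✓
(P4, P7): P4 before P7 ✓
Count: 3.

3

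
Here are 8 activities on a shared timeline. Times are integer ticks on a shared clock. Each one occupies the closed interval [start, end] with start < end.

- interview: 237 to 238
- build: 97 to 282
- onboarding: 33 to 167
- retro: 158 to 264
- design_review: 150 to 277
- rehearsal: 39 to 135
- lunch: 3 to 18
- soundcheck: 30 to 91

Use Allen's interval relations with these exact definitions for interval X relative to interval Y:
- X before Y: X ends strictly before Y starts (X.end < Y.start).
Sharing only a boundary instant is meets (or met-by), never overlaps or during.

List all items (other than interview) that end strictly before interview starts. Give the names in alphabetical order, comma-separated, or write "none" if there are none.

lunch, onboarding, rehearsal, soundcheck

Target interview = [237, 238].
build [97, 282] → contains → no.
design_review [150, 277] → contains → no.
lunch [3, 18] → before → yes.
onboarding [33, 167] → before → yes.
rehearsal [39, 135] → before → yes.
retro [158, 264] → contains → no.
soundcheck [30, 91] → before → yes.
Result: lunch, onboarding, rehearsal, soundcheck.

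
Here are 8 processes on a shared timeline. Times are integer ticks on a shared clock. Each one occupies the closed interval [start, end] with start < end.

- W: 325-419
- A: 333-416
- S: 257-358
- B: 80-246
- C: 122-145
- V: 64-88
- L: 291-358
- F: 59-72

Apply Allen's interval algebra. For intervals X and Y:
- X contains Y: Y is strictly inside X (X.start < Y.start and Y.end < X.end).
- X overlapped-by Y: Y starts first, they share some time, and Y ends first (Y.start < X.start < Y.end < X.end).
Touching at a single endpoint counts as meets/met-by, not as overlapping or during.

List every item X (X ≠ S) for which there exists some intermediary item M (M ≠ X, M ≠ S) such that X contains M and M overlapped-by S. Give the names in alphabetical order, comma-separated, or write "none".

W

Target S = [257, 358].
Intermediaries M with M overlapped-by S: A, W.
Via A — items with X contains A: W.
Via W — items with X contains W: none.
Union: W.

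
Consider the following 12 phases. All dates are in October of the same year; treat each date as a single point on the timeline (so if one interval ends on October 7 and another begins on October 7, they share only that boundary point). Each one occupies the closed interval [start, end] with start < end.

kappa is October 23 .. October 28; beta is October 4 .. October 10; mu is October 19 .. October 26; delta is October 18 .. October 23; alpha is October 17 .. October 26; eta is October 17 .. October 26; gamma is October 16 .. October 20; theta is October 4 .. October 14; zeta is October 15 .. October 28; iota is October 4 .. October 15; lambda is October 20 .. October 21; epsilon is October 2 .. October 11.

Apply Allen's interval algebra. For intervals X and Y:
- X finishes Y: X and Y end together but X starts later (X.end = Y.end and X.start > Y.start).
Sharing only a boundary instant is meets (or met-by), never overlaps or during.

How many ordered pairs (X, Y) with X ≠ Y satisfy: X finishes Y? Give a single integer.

3

Checking all 132 ordered pairs for relation 'finishes'; matching pairs in alphabetical order:
(kappa, zeta): kappa finishes zeta ✓
(mu, alpha): mu finishes alpha ✓
(mu, eta): mu finishes eta ✓
Count: 3.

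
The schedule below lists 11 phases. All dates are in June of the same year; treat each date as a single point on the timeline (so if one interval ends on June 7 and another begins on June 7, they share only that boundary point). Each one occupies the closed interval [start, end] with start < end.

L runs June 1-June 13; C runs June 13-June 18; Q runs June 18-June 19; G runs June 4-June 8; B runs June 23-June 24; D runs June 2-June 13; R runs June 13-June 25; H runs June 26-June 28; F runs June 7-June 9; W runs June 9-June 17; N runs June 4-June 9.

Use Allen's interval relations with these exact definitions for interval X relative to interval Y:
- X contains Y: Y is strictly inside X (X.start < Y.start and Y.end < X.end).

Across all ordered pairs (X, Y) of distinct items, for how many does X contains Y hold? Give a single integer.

Checking all 110 ordered pairs for relation 'contains'; matching pairs in alphabetical order:
(D, F): D contains F ✓
(D, G): D contains G ✓
(D, N): D contains N ✓
(L, F): L contains F ✓
(L, G): L contains G ✓
(L, N): L contains N ✓
(R, B): R contains B ✓
(R, Q): R contains Q ✓
Count: 8.

8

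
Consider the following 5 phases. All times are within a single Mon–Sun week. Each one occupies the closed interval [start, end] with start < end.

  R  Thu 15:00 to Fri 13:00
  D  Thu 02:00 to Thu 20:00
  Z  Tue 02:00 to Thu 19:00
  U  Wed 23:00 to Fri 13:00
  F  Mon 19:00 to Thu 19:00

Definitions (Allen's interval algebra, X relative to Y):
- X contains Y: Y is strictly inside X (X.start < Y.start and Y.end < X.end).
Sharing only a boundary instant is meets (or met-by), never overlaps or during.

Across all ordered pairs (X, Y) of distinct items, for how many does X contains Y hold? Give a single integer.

Checking all 20 ordered pairs for relation 'contains'; matching pairs in alphabetical order:
(U, D): U contains D ✓
Count: 1.

1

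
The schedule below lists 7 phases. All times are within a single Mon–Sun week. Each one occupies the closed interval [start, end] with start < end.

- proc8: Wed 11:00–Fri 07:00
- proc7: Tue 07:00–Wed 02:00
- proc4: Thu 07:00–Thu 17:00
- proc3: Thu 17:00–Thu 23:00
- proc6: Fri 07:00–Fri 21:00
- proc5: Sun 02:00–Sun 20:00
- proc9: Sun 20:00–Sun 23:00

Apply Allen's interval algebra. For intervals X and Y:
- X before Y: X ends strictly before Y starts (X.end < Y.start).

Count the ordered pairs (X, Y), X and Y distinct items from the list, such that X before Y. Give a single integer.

16

Checking all 42 ordered pairs for relation 'before'; matching pairs in alphabetical order:
(proc3, proc5): proc3 before proc5 ✓
(proc3, proc6): proc3 before proc6 ✓
(proc3, proc9): proc3 before proc9 ✓
(proc4, proc5): proc4 before proc5 ✓
(proc4, proc6): proc4 before proc6 ✓
(proc4, proc9): proc4 before proc9 ✓
(proc6, proc5): proc6 before proc5 ✓
(proc6, proc9): proc6 before proc9 ✓
(proc7, proc3): proc7 before proc3 ✓
(proc7, proc4): proc7 before proc4 ✓
(proc7, proc5): proc7 before proc5 ✓
(proc7, proc6): proc7 before proc6 ✓
(proc7, proc8): proc7 before proc8 ✓
(proc7, proc9): proc7 before proc9 ✓
(proc8, proc5): proc8 before proc5 ✓
(proc8, proc9): proc8 before proc9 ✓
Count: 16.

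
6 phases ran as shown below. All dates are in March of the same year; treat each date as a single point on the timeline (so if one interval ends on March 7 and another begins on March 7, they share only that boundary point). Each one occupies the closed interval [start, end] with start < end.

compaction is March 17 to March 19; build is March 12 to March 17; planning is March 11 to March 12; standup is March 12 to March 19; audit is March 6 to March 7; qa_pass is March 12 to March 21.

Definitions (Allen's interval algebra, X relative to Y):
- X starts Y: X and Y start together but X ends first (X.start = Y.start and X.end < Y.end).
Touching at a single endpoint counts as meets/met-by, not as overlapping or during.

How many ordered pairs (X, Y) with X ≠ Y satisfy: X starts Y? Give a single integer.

3

Checking all 30 ordered pairs for relation 'starts'; matching pairs in alphabetical order:
(build, qa_pass): build starts qa_pass ✓
(build, standup): build starts standup ✓
(standup, qa_pass): standup starts qa_pass ✓
Count: 3.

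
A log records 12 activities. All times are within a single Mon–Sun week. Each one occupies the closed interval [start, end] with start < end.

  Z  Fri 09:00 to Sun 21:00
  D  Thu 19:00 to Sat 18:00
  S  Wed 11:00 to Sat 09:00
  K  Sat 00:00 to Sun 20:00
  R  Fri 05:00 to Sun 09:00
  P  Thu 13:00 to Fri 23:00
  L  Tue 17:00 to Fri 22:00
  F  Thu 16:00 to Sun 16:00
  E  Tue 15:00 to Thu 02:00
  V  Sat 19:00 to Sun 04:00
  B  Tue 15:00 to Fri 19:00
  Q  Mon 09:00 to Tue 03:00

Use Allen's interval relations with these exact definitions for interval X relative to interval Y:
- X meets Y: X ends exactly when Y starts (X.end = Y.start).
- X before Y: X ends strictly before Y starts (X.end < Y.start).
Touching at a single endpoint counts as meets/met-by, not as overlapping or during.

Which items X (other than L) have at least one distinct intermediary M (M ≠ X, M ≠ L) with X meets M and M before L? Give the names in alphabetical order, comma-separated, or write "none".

Target L = [Tue 17:00, Fri 22:00].
Intermediaries M with M before L: Q.
Via Q — items with X meets Q: none.
Union: none.

none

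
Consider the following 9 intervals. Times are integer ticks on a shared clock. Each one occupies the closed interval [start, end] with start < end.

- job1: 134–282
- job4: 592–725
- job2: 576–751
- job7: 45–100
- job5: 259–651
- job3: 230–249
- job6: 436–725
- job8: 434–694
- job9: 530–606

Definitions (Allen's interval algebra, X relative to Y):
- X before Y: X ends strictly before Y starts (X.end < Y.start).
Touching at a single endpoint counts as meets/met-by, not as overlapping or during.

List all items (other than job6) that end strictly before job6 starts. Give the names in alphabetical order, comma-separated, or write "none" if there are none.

job1, job3, job7

Target job6 = [436, 725].
job1 [134, 282] → before → yes.
job2 [576, 751] → overlapped-by → no.
job3 [230, 249] → before → yes.
job4 [592, 725] → finishes → no.
job5 [259, 651] → overlaps → no.
job7 [45, 100] → before → yes.
job8 [434, 694] → overlaps → no.
job9 [530, 606] → during → no.
Result: job1, job3, job7.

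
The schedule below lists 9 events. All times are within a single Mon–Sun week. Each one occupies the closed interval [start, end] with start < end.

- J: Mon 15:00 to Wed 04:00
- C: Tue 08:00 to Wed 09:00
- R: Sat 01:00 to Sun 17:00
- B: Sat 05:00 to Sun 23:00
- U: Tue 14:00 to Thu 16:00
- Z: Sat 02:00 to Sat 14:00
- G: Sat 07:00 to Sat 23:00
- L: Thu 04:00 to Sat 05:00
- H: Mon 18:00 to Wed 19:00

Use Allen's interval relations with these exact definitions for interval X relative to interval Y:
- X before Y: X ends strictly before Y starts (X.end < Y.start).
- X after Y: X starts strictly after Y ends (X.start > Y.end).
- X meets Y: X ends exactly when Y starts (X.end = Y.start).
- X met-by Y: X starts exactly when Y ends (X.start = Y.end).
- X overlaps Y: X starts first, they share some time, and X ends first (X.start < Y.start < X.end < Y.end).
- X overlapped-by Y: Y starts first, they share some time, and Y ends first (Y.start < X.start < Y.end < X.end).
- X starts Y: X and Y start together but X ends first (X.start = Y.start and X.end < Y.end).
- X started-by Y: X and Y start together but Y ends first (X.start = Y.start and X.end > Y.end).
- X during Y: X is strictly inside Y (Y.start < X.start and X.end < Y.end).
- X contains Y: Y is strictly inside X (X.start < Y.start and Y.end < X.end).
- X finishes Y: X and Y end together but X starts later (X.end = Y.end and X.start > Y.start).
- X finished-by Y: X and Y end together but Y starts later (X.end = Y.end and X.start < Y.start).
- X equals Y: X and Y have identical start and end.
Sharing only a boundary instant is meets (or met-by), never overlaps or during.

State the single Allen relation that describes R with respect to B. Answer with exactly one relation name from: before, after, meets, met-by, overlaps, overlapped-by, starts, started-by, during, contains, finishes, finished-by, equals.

R = [Sat 01:00, Sun 17:00]; B = [Sat 05:00, Sun 23:00].
Compare endpoints: R.start < B.start, R.start < B.end, R.end > B.start, R.end < B.end.
That pattern is 'overlaps'.

overlaps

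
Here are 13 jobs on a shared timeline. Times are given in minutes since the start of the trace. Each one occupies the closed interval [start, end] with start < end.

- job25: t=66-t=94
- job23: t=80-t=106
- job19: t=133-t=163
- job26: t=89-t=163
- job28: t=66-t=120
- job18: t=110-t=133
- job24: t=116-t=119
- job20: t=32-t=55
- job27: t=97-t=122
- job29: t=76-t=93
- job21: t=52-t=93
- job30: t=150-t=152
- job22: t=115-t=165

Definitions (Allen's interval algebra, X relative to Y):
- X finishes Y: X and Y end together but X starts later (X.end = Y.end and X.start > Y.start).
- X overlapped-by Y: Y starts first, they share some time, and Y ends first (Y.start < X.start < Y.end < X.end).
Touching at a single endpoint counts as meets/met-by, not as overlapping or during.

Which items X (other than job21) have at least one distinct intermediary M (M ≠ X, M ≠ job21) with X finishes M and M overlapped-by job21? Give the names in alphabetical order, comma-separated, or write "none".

job19

Target job21 = [t=52, t=93].
Intermediaries M with M overlapped-by job21: job23, job25, job26, job28.
Via job23 — items with X finishes job23: none.
Via job25 — items with X finishes job25: none.
Via job26 — items with X finishes job26: job19.
Via job28 — items with X finishes job28: none.
Union: job19.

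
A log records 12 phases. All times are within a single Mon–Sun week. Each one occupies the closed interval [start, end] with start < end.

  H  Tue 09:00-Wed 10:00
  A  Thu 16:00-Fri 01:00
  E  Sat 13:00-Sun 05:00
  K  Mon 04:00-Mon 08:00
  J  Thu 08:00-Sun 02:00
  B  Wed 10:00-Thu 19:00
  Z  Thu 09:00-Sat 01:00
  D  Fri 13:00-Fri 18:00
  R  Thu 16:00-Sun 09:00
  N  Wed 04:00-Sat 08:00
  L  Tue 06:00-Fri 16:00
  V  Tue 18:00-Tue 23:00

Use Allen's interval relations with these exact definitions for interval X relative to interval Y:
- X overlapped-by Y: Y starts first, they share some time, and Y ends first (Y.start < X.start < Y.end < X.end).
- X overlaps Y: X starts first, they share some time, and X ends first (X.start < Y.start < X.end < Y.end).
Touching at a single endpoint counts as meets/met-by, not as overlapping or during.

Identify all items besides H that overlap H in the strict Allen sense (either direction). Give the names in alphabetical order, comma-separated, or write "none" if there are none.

N

Target H = [Tue 09:00, Wed 10:00].
A [Thu 16:00, Fri 01:00] → after → no.
B [Wed 10:00, Thu 19:00] → met-by → no.
D [Fri 13:00, Fri 18:00] → after → no.
E [Sat 13:00, Sun 05:00] → after → no.
J [Thu 08:00, Sun 02:00] → after → no.
K [Mon 04:00, Mon 08:00] → before → no.
L [Tue 06:00, Fri 16:00] → contains → no.
N [Wed 04:00, Sat 08:00] → overlapped-by → yes.
R [Thu 16:00, Sun 09:00] → after → no.
V [Tue 18:00, Tue 23:00] → during → no.
Z [Thu 09:00, Sat 01:00] → after → no.
Result: N.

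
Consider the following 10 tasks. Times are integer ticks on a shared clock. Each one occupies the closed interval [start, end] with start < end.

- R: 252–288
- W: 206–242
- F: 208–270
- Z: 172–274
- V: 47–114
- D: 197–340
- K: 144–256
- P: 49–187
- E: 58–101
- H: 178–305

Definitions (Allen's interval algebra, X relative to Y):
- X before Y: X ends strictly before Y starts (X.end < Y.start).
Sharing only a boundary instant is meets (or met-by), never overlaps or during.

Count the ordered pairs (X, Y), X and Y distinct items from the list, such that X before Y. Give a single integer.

Checking all 90 ordered pairs for relation 'before'; matching pairs in alphabetical order:
(E, D): E before D ✓
(E, F): E before F ✓
(E, H): E before H ✓
(E, K): E before K ✓
(E, R): E before R ✓
(E, W): E before W ✓
(E, Z): E before Z ✓
(P, D): P before D ✓
(P, F): P before F ✓
(P, R): P before R ✓
(P, W): P before W ✓
(V, D): V before D ✓
(V, F): V before F ✓
(V, H): V before H ✓
(V, K): V before K ✓
(V, R): V before R ✓
(V, W): V before W ✓
(V, Z): V before Z ✓
(W, R): W before R ✓
Count: 19.

19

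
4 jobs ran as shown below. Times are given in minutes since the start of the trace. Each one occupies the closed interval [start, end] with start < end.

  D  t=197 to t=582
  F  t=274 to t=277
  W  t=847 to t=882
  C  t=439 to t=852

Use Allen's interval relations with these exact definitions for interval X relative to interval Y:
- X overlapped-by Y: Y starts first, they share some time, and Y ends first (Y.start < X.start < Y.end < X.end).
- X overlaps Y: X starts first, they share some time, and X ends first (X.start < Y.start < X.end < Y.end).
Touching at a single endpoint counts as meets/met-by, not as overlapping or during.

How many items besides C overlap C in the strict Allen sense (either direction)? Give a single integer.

2

Target C = [t=439, t=852].
D [t=197, t=582] → overlaps → counts.
F [t=274, t=277] → before → no.
W [t=847, t=882] → overlapped-by → counts.
Total: 2.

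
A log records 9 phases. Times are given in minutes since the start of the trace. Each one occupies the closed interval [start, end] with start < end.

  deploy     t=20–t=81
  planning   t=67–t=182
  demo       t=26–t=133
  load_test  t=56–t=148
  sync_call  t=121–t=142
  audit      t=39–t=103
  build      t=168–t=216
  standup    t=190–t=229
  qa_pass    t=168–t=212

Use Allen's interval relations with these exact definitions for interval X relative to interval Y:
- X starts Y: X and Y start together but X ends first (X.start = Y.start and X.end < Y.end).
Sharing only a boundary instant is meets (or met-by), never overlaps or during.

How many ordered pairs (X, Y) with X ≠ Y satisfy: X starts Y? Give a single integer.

Checking all 72 ordered pairs for relation 'starts'; matching pairs in alphabetical order:
(qa_pass, build): qa_pass starts build ✓
Count: 1.

1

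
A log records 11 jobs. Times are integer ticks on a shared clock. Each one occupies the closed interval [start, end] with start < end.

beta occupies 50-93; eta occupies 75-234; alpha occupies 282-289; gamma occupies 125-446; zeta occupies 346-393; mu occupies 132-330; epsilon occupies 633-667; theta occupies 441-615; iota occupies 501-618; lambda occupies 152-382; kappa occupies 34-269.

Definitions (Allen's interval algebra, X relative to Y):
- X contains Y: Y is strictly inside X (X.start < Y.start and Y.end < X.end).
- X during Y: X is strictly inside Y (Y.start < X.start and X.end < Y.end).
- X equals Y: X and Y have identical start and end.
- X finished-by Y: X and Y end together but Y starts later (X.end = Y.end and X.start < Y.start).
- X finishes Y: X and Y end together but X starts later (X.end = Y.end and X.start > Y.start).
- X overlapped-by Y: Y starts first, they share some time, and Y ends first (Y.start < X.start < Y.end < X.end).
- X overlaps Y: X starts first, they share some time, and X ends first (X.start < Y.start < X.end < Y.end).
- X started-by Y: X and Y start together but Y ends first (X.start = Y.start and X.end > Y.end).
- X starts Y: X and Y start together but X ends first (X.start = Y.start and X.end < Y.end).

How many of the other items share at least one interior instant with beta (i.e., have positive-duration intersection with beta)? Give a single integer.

2

Target beta = [50, 93].
alpha [282, 289] → after → no.
epsilon [633, 667] → after → no.
eta [75, 234] → overlapped-by → counts.
gamma [125, 446] → after → no.
iota [501, 618] → after → no.
kappa [34, 269] → contains → counts.
lambda [152, 382] → after → no.
mu [132, 330] → after → no.
theta [441, 615] → after → no.
zeta [346, 393] → after → no.
Total: 2.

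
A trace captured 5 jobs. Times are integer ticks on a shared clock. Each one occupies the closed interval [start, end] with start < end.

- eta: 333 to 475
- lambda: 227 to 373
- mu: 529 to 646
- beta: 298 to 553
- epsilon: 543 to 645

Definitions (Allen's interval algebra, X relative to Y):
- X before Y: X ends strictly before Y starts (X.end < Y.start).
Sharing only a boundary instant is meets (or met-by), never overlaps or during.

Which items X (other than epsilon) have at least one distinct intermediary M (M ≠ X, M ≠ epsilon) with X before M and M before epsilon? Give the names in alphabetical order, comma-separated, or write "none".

Target epsilon = [543, 645].
Intermediaries M with M before epsilon: eta, lambda.
Via eta — items with X before eta: none.
Via lambda — items with X before lambda: none.
Union: none.

none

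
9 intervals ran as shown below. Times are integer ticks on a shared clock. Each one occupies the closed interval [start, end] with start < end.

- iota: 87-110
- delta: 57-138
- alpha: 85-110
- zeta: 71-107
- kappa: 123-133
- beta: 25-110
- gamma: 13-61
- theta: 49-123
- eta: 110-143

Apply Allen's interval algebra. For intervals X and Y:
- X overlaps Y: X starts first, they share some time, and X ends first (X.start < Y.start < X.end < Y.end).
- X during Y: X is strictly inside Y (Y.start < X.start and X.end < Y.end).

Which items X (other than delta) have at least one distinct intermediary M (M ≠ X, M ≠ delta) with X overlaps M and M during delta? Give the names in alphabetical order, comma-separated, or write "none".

Target delta = [57, 138].
Intermediaries M with M during delta: alpha, iota, kappa, zeta.
Via alpha — items with X overlaps alpha: zeta.
Via iota — items with X overlaps iota: zeta.
Via kappa — items with X overlaps kappa: none.
Via zeta — items with X overlaps zeta: none.
Union: zeta.

zeta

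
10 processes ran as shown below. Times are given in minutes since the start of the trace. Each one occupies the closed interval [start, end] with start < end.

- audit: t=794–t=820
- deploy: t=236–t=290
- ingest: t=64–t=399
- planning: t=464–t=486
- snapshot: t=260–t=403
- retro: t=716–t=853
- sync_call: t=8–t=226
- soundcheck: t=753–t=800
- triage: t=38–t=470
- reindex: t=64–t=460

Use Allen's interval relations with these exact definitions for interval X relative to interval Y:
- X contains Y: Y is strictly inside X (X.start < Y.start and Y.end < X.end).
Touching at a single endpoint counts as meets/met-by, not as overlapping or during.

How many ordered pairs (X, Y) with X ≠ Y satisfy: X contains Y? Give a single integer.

Checking all 90 ordered pairs for relation 'contains'; matching pairs in alphabetical order:
(ingest, deploy): ingest contains deploy ✓
(reindex, deploy): reindex contains deploy ✓
(reindex, snapshot): reindex contains snapshot ✓
(retro, audit): retro contains audit ✓
(retro, soundcheck): retro contains soundcheck ✓
(triage, deploy): triage contains deploy ✓
(triage, ingest): triage contains ingest ✓
(triage, reindex): triage contains reindex ✓
(triage, snapshot): triage contains snapshot ✓
Count: 9.

9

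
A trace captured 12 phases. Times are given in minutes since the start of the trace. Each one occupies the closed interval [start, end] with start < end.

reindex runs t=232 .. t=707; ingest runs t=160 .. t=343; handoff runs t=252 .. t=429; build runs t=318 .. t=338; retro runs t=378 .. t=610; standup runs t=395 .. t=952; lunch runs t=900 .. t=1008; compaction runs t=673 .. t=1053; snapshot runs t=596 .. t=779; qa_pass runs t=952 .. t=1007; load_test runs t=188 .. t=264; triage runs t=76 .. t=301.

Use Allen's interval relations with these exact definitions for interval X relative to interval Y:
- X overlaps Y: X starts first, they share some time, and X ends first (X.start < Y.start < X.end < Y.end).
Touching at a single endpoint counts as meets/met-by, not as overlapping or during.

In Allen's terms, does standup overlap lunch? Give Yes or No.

Yes

standup = [t=395, t=952], lunch = [t=900, t=1008].
Actual relation of standup to lunch: overlaps.
Asked whether 'overlaps' holds → Yes.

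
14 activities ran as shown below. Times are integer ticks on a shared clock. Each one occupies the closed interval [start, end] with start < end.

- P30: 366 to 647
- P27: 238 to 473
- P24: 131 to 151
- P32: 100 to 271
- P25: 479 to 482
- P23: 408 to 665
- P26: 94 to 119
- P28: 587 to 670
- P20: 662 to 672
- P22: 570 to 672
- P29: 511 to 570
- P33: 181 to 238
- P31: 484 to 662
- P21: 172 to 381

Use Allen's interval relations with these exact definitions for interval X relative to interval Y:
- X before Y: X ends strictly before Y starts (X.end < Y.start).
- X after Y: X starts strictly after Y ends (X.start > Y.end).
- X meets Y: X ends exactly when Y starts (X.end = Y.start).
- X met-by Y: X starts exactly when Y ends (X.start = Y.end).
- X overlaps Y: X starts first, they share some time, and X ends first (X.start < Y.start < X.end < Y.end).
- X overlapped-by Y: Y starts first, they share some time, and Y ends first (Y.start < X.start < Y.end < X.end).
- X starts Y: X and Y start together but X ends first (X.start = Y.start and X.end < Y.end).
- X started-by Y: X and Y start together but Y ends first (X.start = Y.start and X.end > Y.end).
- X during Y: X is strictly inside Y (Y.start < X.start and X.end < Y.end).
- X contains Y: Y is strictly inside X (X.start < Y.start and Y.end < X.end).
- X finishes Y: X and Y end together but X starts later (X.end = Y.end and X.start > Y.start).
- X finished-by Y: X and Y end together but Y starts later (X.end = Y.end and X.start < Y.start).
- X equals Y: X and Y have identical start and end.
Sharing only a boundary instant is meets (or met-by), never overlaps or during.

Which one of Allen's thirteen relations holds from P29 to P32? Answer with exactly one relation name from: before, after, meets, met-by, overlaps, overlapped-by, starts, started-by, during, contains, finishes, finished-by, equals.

after

P29 = [511, 570]; P32 = [100, 271].
Compare endpoints: P29.start > P32.start, P29.start > P32.end, P29.end > P32.start, P29.end > P32.end.
That pattern is 'after'.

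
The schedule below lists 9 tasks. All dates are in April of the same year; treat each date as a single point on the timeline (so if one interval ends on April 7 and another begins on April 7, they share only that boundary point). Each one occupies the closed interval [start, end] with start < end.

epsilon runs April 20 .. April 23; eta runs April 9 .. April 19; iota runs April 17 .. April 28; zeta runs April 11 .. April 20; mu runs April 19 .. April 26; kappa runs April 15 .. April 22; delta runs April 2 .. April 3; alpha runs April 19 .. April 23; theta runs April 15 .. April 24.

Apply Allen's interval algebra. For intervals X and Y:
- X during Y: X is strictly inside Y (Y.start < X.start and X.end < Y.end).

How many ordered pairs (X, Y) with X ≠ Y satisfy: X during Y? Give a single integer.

6

Checking all 72 ordered pairs for relation 'during'; matching pairs in alphabetical order:
(alpha, iota): alpha during iota ✓
(alpha, theta): alpha during theta ✓
(epsilon, iota): epsilon during iota ✓
(epsilon, mu): epsilon during mu ✓
(epsilon, theta): epsilon during theta ✓
(mu, iota): mu during iota ✓
Count: 6.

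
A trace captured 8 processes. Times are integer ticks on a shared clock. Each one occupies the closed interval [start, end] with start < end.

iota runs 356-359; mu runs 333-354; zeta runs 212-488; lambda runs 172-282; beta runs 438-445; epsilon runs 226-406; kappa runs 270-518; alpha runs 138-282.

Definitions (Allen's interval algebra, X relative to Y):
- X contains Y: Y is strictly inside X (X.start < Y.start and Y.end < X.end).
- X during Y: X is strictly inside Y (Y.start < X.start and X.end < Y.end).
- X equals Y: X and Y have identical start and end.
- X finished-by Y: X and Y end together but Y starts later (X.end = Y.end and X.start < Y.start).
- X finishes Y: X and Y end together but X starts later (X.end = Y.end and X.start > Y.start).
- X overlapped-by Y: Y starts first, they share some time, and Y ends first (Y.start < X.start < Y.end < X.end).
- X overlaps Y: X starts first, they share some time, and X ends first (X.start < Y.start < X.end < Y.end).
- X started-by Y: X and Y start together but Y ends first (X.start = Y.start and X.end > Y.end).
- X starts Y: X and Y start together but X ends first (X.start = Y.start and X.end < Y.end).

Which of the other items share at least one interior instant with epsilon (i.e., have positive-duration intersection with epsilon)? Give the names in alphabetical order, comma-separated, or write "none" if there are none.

Target epsilon = [226, 406].
alpha [138, 282] → overlaps → yes.
beta [438, 445] → after → no.
iota [356, 359] → during → yes.
kappa [270, 518] → overlapped-by → yes.
lambda [172, 282] → overlaps → yes.
mu [333, 354] → during → yes.
zeta [212, 488] → contains → yes.
Result: alpha, iota, kappa, lambda, mu, zeta.

alpha, iota, kappa, lambda, mu, zeta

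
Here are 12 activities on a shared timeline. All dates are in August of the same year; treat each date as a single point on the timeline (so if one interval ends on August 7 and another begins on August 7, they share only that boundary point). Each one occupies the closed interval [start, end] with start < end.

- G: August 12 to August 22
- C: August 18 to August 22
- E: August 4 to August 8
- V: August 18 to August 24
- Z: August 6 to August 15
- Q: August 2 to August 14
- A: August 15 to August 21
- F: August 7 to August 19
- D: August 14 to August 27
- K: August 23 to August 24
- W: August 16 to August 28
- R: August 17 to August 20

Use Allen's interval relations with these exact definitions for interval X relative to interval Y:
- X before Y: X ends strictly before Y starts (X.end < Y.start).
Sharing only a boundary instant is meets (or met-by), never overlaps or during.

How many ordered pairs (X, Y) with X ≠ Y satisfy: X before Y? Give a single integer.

24

Checking all 132 ordered pairs for relation 'before'; matching pairs in alphabetical order:
(A, K): A before K ✓
(C, K): C before K ✓
(E, A): E before A ✓
(E, C): E before C ✓
(E, D): E before D ✓
(E, G): E before G ✓
(E, K): E before K ✓
(E, R): E before R ✓
(E, V): E before V ✓
(E, W): E before W ✓
(F, K): F before K ✓
(G, K): G before K ✓
(Q, A): Q before A ✓
(Q, C): Q before C ✓
(Q, K): Q before K ✓
(Q, R): Q before R ✓
(Q, V): Q before V ✓
(Q, W): Q before W ✓
(R, K): R before K ✓
(Z, C): Z before C ✓
(Z, K): Z before K ✓
(Z, R): Z before R ✓
(Z, V): Z before V ✓
(Z, W): Z before W ✓
Count: 24.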